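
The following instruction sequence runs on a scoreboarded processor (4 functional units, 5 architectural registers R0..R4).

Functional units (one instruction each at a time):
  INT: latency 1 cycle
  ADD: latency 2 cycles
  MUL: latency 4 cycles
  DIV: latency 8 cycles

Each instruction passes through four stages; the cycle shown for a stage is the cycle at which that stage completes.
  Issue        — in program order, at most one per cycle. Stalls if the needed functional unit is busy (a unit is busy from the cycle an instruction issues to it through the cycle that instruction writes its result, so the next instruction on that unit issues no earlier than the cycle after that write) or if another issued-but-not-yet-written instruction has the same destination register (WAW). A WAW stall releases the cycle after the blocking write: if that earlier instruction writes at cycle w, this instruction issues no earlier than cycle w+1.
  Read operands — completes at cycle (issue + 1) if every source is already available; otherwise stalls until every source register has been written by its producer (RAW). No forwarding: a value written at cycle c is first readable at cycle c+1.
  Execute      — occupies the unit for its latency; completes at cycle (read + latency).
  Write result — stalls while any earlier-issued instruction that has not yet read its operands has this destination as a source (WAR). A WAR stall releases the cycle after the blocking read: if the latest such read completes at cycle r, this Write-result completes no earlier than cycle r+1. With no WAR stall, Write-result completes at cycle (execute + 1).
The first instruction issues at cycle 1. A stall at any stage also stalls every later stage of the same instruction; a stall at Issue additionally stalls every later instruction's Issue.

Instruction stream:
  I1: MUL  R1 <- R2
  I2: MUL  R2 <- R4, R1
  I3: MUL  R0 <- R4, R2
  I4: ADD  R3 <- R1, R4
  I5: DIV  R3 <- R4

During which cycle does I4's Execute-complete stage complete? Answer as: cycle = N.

[I1] 1/2/6/7
[I2] 8/9/13/14  (struct: MUL busy until I1 writes@7)
[I3] 15/16/20/21  (struct: MUL busy until I2 writes@14)
[I4] 16/17/19/20
[I5] 21/22/30/31  (WAW R3: wait I4 write@20)

cycle = 19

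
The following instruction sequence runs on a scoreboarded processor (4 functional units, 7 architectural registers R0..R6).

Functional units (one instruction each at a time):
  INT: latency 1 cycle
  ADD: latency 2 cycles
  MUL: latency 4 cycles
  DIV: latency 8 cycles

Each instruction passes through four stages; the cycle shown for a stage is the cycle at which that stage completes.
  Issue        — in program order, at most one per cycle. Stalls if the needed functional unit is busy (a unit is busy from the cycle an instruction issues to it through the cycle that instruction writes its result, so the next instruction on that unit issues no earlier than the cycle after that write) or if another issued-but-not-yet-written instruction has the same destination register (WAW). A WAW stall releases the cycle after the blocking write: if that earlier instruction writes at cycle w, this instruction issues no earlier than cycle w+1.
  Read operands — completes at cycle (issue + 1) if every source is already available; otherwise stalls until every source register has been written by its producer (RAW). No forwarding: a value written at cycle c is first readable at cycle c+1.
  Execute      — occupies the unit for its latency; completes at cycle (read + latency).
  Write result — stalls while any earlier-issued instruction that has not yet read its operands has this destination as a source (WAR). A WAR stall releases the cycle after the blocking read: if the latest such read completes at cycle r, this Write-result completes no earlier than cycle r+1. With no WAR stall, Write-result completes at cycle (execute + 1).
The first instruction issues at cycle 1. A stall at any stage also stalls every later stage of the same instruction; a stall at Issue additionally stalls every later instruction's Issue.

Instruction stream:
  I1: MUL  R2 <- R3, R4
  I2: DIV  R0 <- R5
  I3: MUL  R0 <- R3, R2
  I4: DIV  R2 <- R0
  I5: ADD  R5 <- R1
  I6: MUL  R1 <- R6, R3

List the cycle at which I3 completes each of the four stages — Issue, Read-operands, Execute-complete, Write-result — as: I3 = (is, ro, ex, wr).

I3 = (13, 14, 18, 19)

t=1  issue I1 (MUL)
t=2  I1 read-ops · issue I2 (DIV)
t=3  I2 read-ops
t=6  I1 finished on MUL
t=7  I1→R2
t=11  I2 finished on DIV
t=12  I2→R0
t=13  issue I3 (MUL)
t=14  I3 read-ops · issue I4 (DIV)
t=15  issue I5 (ADD)
t=16  I5 read-ops
t=18  I3 finished on MUL · I5 finished on ADD
t=19  I3→R0 · I5→R5
t=20  I4 read-ops · issue I6 (MUL)
t=21  I6 read-ops
t=25  I6 finished on MUL
t=26  I6→R1
t=28  I4 finished on DIV
t=29  I4→R2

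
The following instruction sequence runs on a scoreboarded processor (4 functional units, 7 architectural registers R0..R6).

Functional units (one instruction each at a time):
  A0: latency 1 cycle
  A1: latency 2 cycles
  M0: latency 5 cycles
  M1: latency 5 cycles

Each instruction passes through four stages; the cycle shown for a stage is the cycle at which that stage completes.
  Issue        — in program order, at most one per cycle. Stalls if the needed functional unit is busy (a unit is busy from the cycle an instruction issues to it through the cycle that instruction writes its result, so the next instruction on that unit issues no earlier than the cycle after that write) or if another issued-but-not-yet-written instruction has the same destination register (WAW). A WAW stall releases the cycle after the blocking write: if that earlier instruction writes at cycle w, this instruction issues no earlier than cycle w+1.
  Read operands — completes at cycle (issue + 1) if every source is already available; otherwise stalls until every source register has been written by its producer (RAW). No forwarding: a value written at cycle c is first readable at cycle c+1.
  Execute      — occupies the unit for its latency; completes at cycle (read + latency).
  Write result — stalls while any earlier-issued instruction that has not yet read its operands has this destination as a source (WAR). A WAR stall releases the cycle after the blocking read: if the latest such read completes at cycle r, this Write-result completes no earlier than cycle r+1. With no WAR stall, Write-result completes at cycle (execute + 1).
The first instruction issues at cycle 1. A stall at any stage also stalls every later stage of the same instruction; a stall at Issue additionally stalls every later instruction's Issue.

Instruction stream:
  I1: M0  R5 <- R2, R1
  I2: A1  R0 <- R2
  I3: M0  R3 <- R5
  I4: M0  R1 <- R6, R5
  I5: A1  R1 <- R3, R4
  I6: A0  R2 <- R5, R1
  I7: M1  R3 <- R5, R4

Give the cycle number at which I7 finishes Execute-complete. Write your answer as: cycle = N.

cycle = 33

1) issue 1, read 2, done 7, write 8
2) issue 2, read 3, done 5, write 6
3) issue 9, read 10, done 15, write 16  <struct: M0 busy until I1 writes@8>
4) issue 17, read 18, done 23, write 24  <struct: M0 busy until I3 writes@16>
5) issue 25, read 26, done 28, write 29  <WAW R1: wait I4 write@24>
6) issue 26, read 30, done 31, write 32  <RAW R1: wait I5 write@29>
7) issue 27, read 28, done 33, write 34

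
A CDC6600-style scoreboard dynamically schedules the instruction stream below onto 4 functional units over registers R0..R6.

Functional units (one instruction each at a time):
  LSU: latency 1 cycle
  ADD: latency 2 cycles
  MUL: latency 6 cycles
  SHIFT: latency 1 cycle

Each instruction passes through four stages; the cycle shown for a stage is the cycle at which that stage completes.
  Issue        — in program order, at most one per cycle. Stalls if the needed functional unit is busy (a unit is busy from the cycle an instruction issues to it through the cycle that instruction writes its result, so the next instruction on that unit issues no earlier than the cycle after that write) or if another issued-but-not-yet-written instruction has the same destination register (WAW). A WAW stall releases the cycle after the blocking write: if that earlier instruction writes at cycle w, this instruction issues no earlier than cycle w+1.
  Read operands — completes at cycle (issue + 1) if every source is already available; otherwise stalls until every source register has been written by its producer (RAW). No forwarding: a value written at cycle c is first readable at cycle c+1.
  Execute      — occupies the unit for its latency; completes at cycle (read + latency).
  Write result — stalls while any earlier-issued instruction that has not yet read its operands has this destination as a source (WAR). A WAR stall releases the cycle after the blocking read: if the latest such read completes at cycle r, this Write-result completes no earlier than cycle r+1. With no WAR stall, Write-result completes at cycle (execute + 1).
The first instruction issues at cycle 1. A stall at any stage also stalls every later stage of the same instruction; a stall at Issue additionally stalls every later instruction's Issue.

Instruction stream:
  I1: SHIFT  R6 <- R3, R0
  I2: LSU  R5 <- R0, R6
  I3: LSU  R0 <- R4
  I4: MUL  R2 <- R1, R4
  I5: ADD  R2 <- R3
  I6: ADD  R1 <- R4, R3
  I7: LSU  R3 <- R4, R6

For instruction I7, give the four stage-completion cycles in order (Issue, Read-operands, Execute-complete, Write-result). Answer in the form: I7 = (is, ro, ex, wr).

1) issue 1, read 2, done 3, write 4
2) issue 2, read 5, done 6, write 7  <RAW R6: wait I1 write@4>
3) issue 8, read 9, done 10, write 11  <struct: LSU busy until I2 writes@7>
4) issue 9, read 10, done 16, write 17
5) issue 18, read 19, done 21, write 22  <WAW R2: wait I4 write@17>
6) issue 23, read 24, done 26, write 27  <struct: ADD busy until I5 writes@22>
7) issue 24, read 25, done 26, write 27

I7 = (24, 25, 26, 27)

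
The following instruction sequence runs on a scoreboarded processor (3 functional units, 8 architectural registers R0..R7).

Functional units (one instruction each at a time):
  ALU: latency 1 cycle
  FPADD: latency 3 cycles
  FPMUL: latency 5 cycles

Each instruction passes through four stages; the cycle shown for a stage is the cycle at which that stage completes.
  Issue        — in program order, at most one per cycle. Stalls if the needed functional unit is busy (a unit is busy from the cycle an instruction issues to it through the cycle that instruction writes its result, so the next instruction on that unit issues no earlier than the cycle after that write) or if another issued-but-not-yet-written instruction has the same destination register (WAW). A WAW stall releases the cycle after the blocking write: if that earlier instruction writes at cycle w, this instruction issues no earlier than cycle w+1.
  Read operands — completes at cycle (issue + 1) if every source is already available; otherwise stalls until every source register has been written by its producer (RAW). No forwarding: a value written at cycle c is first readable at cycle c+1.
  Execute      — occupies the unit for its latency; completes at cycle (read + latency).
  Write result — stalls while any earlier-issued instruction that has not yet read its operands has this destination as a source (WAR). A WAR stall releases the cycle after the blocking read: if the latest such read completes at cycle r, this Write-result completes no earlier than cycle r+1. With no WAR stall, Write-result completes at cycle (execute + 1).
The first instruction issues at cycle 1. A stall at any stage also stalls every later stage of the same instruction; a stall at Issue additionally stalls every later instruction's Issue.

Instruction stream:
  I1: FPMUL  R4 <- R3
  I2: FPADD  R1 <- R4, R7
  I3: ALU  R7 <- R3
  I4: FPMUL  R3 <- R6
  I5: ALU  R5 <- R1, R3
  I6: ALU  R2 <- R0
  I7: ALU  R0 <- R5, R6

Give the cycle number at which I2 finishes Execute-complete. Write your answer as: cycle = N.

cycle 1: issue I1 (FPMUL)
cycle 2: I1 read-ops | issue I2 (FPADD)
cycle 3: issue I3 (ALU)
cycle 4: I3 read-ops
cycle 5: I3 finished on ALU
cycle 7: I1 finished on FPMUL
cycle 8: I1→R4
cycle 9: I2 read-ops | issue I4 (FPMUL)
cycle 10: I3→R7 | I4 read-ops
cycle 11: issue I5 (ALU)
cycle 12: I2 finished on FPADD
cycle 13: I2→R1
cycle 15: I4 finished on FPMUL
cycle 16: I4→R3
cycle 17: I5 read-ops
cycle 18: I5 finished on ALU
cycle 19: I5→R5
cycle 20: issue I6 (ALU)
cycle 21: I6 read-ops
cycle 22: I6 finished on ALU
cycle 23: I6→R2
cycle 24: issue I7 (ALU)
cycle 25: I7 read-ops
cycle 26: I7 finished on ALU
cycle 27: I7→R0

cycle = 12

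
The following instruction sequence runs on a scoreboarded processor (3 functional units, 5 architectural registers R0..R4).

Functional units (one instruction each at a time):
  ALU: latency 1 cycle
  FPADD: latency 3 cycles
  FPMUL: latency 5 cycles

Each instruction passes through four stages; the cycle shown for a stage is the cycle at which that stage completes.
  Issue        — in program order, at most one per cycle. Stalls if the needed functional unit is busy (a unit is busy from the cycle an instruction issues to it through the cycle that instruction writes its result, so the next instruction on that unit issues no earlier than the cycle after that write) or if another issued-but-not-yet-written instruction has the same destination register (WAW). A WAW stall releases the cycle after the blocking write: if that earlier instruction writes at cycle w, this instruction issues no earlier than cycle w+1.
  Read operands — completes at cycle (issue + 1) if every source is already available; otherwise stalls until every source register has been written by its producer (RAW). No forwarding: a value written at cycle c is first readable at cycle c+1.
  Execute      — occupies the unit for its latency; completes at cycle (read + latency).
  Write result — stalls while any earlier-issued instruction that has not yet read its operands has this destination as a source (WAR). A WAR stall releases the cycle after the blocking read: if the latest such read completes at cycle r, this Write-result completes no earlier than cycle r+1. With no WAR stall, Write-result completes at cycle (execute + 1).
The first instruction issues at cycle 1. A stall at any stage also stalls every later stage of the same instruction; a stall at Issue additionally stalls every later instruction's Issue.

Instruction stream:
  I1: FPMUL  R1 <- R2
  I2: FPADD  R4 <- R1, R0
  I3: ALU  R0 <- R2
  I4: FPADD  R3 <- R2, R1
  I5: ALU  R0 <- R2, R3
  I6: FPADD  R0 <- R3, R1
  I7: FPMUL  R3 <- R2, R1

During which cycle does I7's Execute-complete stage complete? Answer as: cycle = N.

[1] I1→FPMUL
[2] I1 RO, I2→FPADD
[3] I3→ALU
[4] I3 RO
[5] I3 EX
[7] I1 EX
[8] I1 WR R1
[9] I2 RO
[10] I3 WR R0
[12] I2 EX
[13] I2 WR R4
[14] I4→FPADD
[15] I4 RO, I5→ALU
[18] I4 EX
[19] I4 WR R3
[20] I5 RO
[21] I5 EX
[22] I5 WR R0
[23] I6→FPADD
[24] I6 RO, I7→FPMUL
[25] I7 RO
[27] I6 EX
[28] I6 WR R0
[30] I7 EX
[31] I7 WR R3

cycle = 30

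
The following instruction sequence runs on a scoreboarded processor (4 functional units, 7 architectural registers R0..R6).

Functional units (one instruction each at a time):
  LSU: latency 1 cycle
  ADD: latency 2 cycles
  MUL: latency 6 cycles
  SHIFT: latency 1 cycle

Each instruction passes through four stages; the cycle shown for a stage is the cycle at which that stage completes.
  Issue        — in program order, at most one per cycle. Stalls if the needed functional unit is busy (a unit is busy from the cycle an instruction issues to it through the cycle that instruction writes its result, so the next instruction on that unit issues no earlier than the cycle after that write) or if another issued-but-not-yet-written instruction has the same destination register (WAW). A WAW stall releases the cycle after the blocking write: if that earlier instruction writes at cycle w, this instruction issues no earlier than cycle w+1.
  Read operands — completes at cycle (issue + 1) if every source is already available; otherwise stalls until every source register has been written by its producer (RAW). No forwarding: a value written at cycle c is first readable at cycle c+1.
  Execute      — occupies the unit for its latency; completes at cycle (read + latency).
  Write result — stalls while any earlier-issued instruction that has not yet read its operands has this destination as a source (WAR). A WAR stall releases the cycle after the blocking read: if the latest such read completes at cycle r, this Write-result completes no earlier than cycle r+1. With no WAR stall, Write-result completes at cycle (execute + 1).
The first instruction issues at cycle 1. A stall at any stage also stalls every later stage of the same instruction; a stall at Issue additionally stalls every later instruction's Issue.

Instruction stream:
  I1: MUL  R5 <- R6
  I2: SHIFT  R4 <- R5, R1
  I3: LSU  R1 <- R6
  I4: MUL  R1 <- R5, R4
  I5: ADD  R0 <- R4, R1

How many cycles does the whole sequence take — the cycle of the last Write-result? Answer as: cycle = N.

[I1] 1/2/8/9
[I2] 2/10/11/12  (RAW R5: wait I1 write@9)
[I3] 3/4/5/11  (WAR R1: wait I2 read@10)
[I4] 12/13/19/20  (WAW R1: wait I3 write@11)
[I5] 13/21/23/24  (RAW R1: wait I4 write@20)

cycle = 24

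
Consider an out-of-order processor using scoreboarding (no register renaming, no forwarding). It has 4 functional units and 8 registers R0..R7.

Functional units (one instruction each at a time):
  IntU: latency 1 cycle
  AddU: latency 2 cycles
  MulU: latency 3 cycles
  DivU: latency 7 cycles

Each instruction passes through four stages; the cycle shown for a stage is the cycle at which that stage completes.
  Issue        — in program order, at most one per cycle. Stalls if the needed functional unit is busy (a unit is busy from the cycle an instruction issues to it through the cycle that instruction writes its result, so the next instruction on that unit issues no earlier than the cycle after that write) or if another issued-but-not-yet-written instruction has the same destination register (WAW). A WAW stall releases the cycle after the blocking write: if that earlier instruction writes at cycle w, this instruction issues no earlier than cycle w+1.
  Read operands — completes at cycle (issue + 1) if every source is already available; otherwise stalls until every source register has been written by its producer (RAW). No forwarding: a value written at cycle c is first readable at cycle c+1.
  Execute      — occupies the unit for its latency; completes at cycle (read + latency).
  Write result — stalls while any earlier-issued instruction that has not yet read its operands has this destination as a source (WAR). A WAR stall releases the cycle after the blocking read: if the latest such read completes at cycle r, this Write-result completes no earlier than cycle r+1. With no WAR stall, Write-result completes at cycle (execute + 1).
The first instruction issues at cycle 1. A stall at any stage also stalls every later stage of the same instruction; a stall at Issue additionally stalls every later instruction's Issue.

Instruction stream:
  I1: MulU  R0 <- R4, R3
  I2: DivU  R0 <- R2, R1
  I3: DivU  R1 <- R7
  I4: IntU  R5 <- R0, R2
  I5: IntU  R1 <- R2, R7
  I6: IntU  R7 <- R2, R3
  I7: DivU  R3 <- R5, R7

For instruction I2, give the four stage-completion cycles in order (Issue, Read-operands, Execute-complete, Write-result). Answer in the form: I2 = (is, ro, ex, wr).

I2 = (7, 8, 15, 16)

c1: I1 dispatched to MulU
c2: I1 operands ready
c5: I1 complete
c6: R0←I1
c7: I2 dispatched to DivU
c8: I2 operands ready
c15: I2 complete
c16: R0←I2
c17: I3 dispatched to DivU
c18: I3 operands ready · I4 dispatched to IntU
c19: I4 operands ready
c20: I4 complete
c21: R5←I4
c25: I3 complete
c26: R1←I3
c27: I5 dispatched to IntU
c28: I5 operands ready
c29: I5 complete
c30: R1←I5
c31: I6 dispatched to IntU
c32: I6 operands ready · I7 dispatched to DivU
c33: I6 complete
c34: R7←I6
c35: I7 operands ready
c42: I7 complete
c43: R3←I7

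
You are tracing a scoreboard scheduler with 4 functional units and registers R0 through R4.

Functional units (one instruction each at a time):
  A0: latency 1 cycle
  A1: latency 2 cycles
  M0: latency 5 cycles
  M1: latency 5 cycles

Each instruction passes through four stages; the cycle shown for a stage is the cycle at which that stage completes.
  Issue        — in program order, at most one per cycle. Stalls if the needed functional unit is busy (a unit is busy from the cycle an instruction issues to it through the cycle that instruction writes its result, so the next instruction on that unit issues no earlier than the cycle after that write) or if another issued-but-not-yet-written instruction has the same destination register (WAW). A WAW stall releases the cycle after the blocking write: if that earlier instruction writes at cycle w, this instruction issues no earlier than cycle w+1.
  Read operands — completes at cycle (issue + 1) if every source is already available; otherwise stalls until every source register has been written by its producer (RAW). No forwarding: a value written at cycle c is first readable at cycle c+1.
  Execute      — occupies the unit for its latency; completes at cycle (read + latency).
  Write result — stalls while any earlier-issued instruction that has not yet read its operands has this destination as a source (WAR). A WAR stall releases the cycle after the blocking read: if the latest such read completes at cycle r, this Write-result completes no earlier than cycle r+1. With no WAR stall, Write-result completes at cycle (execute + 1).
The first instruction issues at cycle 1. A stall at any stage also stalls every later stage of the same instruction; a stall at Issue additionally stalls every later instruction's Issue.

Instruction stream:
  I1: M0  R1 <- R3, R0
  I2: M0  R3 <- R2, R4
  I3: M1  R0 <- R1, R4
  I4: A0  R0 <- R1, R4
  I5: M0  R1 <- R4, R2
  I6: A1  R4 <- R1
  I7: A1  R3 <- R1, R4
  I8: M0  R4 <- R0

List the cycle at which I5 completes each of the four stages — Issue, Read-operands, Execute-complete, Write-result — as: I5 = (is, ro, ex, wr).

I1: IS=1 RO=2 EX=7 WR=8
I2: IS=9 RO=10 EX=15 WR=16  [struct: M0 busy until I1 writes@8]
I3: IS=10 RO=11 EX=16 WR=17
I4: IS=18 RO=19 EX=20 WR=21  [WAW R0: wait I3 write@17]
I5: IS=19 RO=20 EX=25 WR=26
I6: IS=20 RO=27 EX=29 WR=30  [RAW R1: wait I5 write@26]
I7: IS=31 RO=32 EX=34 WR=35  [struct: A1 busy until I6 writes@30]
I8: IS=32 RO=33 EX=38 WR=39

I5 = (19, 20, 25, 26)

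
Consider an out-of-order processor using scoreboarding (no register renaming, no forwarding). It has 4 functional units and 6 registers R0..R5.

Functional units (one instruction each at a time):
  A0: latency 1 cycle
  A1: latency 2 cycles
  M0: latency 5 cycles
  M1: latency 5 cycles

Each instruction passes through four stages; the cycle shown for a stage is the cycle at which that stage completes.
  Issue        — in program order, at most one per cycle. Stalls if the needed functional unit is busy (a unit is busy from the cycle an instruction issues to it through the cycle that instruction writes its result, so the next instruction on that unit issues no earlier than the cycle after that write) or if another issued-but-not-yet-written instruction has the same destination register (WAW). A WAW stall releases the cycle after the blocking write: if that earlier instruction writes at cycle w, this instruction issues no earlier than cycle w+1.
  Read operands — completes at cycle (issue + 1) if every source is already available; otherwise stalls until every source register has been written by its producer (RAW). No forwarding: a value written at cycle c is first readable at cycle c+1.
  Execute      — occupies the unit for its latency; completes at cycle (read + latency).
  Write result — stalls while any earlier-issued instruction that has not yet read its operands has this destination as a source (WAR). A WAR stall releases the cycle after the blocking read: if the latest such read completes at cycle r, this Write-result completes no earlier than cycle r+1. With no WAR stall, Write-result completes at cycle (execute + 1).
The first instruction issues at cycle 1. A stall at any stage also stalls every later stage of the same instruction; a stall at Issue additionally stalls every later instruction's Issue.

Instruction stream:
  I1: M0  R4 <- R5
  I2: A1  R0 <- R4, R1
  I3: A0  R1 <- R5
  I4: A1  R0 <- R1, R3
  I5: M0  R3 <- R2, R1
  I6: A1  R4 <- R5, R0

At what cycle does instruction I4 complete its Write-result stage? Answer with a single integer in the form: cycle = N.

1) issue 1, read 2, done 7, write 8
2) issue 2, read 9, done 11, write 12  <RAW R4: wait I1 write@8>
3) issue 3, read 4, done 5, write 10  <WAR R1: wait I2 read@9>
4) issue 13, read 14, done 16, write 17  <struct: A1 busy until I2 writes@12>
5) issue 14, read 15, done 20, write 21
6) issue 18, read 19, done 21, write 22  <struct: A1 busy until I4 writes@17>

cycle = 17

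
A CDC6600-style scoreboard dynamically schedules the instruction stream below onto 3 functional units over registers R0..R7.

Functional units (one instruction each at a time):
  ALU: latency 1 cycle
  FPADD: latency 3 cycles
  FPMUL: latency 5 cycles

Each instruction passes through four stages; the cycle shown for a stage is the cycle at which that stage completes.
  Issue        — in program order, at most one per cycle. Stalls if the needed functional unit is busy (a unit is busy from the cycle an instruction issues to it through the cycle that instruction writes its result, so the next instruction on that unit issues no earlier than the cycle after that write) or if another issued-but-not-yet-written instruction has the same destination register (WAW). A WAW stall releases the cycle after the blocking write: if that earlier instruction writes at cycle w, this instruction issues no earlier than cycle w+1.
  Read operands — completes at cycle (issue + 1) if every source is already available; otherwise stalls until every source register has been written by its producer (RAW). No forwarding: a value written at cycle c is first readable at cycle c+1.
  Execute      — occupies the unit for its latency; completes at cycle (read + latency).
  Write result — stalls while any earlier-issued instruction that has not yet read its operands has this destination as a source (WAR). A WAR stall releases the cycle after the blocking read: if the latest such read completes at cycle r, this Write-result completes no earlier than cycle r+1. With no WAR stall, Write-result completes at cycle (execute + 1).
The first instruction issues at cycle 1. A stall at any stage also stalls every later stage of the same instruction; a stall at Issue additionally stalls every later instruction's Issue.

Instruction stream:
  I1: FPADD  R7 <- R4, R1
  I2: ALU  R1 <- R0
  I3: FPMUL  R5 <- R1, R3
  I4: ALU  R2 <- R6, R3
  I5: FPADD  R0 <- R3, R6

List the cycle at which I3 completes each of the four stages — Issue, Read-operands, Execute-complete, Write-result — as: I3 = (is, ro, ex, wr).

I3 = (3, 6, 11, 12)

[I1] 1/2/5/6
[I2] 2/3/4/5
[I3] 3/6/11/12  (RAW R1: wait I2 write@5)
[I4] 6/7/8/9  (struct: ALU busy until I2 writes@5)
[I5] 7/8/11/12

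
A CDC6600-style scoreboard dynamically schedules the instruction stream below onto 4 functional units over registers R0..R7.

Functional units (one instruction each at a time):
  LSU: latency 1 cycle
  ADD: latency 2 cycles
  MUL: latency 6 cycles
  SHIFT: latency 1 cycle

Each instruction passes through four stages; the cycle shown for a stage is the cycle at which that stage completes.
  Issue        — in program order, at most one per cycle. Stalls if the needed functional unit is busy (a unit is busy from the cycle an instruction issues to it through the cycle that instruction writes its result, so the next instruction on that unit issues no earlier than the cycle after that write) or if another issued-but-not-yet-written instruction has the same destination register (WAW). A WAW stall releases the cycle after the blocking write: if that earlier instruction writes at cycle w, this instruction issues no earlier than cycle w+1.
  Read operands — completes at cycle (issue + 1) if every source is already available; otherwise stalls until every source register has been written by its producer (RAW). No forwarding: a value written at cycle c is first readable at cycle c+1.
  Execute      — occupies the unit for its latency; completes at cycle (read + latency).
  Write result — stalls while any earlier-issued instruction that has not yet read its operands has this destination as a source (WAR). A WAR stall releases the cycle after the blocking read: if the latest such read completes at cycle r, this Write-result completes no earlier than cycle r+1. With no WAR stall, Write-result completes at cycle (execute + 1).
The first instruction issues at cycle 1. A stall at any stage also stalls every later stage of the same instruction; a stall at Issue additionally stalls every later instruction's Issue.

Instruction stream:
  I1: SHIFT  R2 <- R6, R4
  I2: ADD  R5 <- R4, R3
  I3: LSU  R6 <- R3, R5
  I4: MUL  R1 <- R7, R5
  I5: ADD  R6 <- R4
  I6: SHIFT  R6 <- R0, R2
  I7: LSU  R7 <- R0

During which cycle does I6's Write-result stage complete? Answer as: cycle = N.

cycle = 18

[I1] 1/2/3/4
[I2] 2/3/5/6
[I3] 3/7/8/9  (RAW R5: wait I2 write@6)
[I4] 4/7/13/14  (RAW R5: wait I2 write@6)
[I5] 10/11/13/14  (WAW R6: wait I3 write@9)
[I6] 15/16/17/18  (WAW R6: wait I5 write@14)
[I7] 16/17/18/19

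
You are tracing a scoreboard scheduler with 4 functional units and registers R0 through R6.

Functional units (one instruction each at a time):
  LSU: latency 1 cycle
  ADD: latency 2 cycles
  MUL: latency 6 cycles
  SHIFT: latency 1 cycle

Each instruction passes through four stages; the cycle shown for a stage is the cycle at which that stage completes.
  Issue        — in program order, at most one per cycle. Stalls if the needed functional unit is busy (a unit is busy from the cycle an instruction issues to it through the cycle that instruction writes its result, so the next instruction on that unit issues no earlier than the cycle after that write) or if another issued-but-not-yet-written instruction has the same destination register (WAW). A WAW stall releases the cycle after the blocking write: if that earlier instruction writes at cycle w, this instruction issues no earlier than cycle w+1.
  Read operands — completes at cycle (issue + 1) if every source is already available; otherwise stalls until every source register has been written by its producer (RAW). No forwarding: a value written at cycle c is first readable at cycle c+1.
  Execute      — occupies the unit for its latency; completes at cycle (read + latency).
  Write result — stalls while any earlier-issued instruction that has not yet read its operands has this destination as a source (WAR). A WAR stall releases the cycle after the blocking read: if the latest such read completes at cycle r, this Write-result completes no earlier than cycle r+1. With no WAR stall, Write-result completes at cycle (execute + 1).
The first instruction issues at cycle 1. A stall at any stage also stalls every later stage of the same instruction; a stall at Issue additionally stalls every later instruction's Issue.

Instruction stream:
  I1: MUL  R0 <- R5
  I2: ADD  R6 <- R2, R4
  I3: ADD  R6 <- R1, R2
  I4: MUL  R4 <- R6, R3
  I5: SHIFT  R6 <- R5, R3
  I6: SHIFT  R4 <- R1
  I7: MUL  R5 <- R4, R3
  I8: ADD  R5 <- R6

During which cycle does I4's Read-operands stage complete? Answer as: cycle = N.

I1  is:1  ro:2  ex:8  wr:9
I2  is:2  ro:3  ex:5  wr:6
I3  is:7  ro:8  ex:10  wr:11  — struct: ADD busy until I2 writes@6
I4  is:10  ro:12  ex:18  wr:19  — struct: MUL busy until I1 writes@9, RAW R6: wait I3 write@11
I5  is:12  ro:13  ex:14  wr:15  — WAW R6: wait I3 write@11
I6  is:20  ro:21  ex:22  wr:23  — WAW R4: wait I4 write@19
I7  is:21  ro:24  ex:30  wr:31  — RAW R4: wait I6 write@23
I8  is:32  ro:33  ex:35  wr:36  — WAW R5: wait I7 write@31

cycle = 12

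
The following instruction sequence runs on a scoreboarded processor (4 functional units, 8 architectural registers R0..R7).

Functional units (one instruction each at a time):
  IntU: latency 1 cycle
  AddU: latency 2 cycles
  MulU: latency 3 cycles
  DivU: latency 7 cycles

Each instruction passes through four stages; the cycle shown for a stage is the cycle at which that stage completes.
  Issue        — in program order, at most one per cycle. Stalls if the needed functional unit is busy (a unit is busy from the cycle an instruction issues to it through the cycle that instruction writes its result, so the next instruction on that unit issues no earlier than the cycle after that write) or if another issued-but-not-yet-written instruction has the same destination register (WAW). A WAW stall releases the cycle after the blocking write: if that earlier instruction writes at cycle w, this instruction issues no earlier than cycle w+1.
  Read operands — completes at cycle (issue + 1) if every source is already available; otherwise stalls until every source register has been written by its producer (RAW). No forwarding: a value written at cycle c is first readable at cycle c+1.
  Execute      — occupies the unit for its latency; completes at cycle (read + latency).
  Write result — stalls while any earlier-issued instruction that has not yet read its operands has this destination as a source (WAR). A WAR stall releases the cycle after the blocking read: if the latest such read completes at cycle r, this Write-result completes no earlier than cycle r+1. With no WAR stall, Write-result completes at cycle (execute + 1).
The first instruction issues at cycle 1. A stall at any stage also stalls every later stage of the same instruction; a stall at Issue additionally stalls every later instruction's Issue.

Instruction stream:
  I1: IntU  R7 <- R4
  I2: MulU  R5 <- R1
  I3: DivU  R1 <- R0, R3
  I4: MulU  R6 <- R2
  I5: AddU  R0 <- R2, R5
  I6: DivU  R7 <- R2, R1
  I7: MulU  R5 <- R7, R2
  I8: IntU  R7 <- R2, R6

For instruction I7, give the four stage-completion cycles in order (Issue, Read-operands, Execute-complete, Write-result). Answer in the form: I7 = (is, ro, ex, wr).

I7 = (14, 23, 26, 27)

  I1 | 1 | 2 | 3 | 4
  I2 | 2 | 3 | 6 | 7
  I3 | 3 | 4 | 11 | 12
  I4 | 8 | 9 | 12 | 13   struct: MulU busy until I2 writes@7
  I5 | 9 | 10 | 12 | 13
  I6 | 13 | 14 | 21 | 22   struct: DivU busy until I3 writes@12
  I7 | 14 | 23 | 26 | 27   RAW R7: wait I6 write@22
  I8 | 23 | 24 | 25 | 26   WAW R7: wait I6 write@22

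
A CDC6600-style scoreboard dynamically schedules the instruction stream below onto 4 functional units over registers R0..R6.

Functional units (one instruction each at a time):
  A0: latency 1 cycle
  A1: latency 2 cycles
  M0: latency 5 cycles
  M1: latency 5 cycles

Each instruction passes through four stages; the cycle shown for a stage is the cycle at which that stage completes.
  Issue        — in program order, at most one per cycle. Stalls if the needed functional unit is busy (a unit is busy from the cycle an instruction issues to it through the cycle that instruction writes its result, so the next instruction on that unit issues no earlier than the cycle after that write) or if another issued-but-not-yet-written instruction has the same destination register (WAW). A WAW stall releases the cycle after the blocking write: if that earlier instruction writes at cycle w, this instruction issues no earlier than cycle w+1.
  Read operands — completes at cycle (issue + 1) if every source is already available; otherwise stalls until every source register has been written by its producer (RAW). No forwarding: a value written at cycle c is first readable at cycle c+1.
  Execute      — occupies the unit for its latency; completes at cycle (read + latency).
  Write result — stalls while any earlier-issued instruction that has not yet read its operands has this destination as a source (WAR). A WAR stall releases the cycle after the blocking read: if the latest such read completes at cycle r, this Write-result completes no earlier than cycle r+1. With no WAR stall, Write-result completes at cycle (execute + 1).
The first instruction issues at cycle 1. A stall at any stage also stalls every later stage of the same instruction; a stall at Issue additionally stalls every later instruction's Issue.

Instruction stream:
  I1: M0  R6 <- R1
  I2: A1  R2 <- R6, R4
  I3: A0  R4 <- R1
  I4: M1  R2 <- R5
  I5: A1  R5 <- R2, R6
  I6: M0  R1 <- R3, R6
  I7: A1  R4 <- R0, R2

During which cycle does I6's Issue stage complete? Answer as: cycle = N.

cycle = 15

t=1  I1 issues→M0
t=2  I1 reads | I2 issues→A1
t=3  I3 issues→A0
t=4  I3 reads
t=5  I3 exec-done
t=7  I1 exec-done
t=8  I1 writes R6
t=9  I2 reads
t=10  I3 writes R4
t=11  I2 exec-done
t=12  I2 writes R2
t=13  I4 issues→M1
t=14  I4 reads | I5 issues→A1
t=15  I6 issues→M0
t=16  I6 reads
t=19  I4 exec-done
t=20  I4 writes R2
t=21  I5 reads | I6 exec-done
t=22  I6 writes R1
t=23  I5 exec-done
t=24  I5 writes R5
t=25  I7 issues→A1
t=26  I7 reads
t=28  I7 exec-done
t=29  I7 writes R4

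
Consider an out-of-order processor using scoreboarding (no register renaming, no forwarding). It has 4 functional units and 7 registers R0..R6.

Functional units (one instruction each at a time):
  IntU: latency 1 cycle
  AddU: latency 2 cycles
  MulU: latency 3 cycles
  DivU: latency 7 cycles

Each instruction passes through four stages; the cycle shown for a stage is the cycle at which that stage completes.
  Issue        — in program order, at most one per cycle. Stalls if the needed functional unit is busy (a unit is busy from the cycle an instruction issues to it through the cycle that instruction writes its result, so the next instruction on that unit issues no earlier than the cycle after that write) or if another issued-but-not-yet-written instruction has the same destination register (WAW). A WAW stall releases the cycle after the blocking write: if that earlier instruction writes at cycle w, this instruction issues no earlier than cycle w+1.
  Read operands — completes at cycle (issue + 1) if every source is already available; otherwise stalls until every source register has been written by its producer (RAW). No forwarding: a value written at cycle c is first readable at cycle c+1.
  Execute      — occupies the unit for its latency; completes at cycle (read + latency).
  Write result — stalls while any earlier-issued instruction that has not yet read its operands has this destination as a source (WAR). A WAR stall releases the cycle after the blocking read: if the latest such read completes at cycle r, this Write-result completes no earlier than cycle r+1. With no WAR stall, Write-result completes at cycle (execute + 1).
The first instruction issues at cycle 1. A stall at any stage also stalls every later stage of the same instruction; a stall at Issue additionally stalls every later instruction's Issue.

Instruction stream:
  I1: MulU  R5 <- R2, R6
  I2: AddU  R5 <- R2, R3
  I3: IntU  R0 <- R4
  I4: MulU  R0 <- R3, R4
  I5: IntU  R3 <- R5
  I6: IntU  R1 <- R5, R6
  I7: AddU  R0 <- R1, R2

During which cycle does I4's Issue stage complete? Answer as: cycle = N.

[I1] 1/2/5/6
[I2] 7/8/10/11  (WAW R5: wait I1 write@6)
[I3] 8/9/10/11
[I4] 12/13/16/17  (WAW R0: wait I3 write@11)
[I5] 13/14/15/16
[I6] 17/18/19/20  (struct: IntU busy until I5 writes@16)
[I7] 18/21/23/24  (RAW R1: wait I6 write@20)

cycle = 12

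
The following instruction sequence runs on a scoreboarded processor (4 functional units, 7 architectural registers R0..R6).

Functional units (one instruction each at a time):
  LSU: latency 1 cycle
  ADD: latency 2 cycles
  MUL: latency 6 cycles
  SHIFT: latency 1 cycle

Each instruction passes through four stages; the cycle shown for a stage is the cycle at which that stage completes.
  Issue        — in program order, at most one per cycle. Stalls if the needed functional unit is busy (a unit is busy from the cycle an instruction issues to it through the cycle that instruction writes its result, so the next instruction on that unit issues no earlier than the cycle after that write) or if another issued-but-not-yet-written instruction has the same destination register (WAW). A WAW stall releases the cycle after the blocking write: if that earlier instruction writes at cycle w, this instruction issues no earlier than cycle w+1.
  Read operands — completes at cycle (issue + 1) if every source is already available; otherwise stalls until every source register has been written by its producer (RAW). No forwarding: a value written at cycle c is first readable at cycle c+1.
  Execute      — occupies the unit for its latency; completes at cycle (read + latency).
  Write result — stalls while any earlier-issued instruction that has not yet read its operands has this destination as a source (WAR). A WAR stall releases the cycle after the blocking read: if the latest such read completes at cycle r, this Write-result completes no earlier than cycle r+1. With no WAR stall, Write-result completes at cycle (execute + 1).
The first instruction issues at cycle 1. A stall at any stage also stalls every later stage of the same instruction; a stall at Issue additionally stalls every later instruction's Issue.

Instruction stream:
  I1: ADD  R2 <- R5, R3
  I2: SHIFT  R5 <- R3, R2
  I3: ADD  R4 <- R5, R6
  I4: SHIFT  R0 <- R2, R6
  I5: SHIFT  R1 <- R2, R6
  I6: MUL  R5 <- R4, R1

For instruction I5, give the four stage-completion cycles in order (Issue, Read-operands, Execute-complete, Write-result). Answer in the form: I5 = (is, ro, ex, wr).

cycle 1: issue I1 (ADD)
cycle 2: I1 read-ops · issue I2 (SHIFT)
cycle 4: I1 finished on ADD
cycle 5: I1→R2
cycle 6: I2 read-ops · issue I3 (ADD)
cycle 7: I2 finished on SHIFT
cycle 8: I2→R5
cycle 9: I3 read-ops · issue I4 (SHIFT)
cycle 10: I4 read-ops
cycle 11: I3 finished on ADD · I4 finished on SHIFT
cycle 12: I3→R4 · I4→R0
cycle 13: issue I5 (SHIFT)
cycle 14: I5 read-ops · issue I6 (MUL)
cycle 15: I5 finished on SHIFT
cycle 16: I5→R1
cycle 17: I6 read-ops
cycle 23: I6 finished on MUL
cycle 24: I6→R5

I5 = (13, 14, 15, 16)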